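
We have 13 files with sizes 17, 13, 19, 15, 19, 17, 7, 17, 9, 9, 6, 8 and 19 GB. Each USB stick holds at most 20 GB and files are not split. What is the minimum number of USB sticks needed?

Total = 19 + 19 + 19 + 17 + 17 + 17 + 15 + 13 + 9 + 9 + 8 + 7 + 6 = 175 GB.
Lower bound: ⌈175/20⌉ = 9 USB sticks.
A packing using 10 USB sticks:
  USB stick 1: 19 = 19
  USB stick 2: 19 = 19
  USB stick 3: 19 = 19
  USB stick 4: 17 = 17
  USB stick 5: 17 = 17
  USB stick 6: 17 = 17
  USB stick 7: 15 = 15
  USB stick 8: 13 + 7 = 20
  USB stick 9: 9 + 9 = 18
  USB stick 10: 8 + 6 = 14
No arrangement into 9 USB sticks stays within capacity, so 10 is optimal.

10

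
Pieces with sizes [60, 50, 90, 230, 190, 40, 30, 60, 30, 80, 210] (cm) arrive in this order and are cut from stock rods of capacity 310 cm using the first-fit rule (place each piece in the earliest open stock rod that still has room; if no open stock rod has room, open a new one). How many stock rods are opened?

  60 → stock rod 1 (new)  [load 60/310]
  50 → stock rod 1  [load 110/310]
  90 → stock rod 1  [load 200/310]
  230 → stock rod 2 (new)  [load 230/310]
  190 → stock rod 3 (new)  [load 190/310]
  40 → stock rod 1  [load 240/310]
  30 → stock rod 1  [load 270/310]
  60 → stock rod 2  [load 290/310]
  30 → stock rod 1  [load 300/310]
  80 → stock rod 3  [load 270/310]
  210 → stock rod 4 (new)  [load 210/310]
4 stock rods opened.

4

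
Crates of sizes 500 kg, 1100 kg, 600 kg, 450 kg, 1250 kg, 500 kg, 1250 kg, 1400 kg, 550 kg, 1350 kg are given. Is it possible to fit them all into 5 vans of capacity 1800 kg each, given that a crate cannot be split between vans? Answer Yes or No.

Total = 8950 kg; ⌈8950/1800⌉ = 5.
The bound of 5 does not rule out 5, but exhaustive search shows no assignment into 5 vans of capacity 1800 kg exists — the minimum is 6.

No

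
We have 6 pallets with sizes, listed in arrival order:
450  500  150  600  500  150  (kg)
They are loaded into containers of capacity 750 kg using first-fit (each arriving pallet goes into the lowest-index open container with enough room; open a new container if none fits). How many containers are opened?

  450 → container 1 (new)  [load 450/750]
  500 → container 2 (new)  [load 500/750]
  150 → container 1  [load 600/750]
  600 → container 3 (new)  [load 600/750]
  500 → container 4 (new)  [load 500/750]
  150 → container 1  [load 750/750]
4 containers opened.

4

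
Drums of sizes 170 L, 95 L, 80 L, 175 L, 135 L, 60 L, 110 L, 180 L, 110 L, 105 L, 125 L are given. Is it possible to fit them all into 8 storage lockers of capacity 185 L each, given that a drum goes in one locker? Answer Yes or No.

No

Total = 1345 L; ⌈1345/185⌉ = 8.
9 drums each exceed half the capacity and cannot share a locker, forcing at least 9 storage lockers.
At least 9 storage lockers are required, but only 8 are allowed.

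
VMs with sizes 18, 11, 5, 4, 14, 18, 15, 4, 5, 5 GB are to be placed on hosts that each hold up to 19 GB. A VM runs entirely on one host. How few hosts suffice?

6

Total = 18 + 18 + 15 + 14 + 11 + 5 + 5 + 5 + 4 + 4 = 99 GB.
Lower bound: ⌈99/19⌉ = 6 hosts.
A packing using 6 hosts:
  host 1: 18 = 18
  host 2: 18 = 18
  host 3: 15 + 4 = 19
  host 4: 14 + 5 = 19
  host 5: 11 + 5 = 16
  host 6: 5 + 4 = 9
This matches the lower bound, so 6 is optimal.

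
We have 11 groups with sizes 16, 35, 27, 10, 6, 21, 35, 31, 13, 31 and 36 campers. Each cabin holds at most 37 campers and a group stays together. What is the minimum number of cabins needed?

8

Total = 36 + 35 + 35 + 31 + 31 + 27 + 21 + 16 + 13 + 10 + 6 = 261 campers.
Lower bound: ⌈261/37⌉ = 8 cabins.
A packing using 8 cabins:
  cabin 1: 36 = 36
  cabin 2: 35 = 35
  cabin 3: 35 = 35
  cabin 4: 31 + 6 = 37
  cabin 5: 31 = 31
  cabin 6: 27 + 10 = 37
  cabin 7: 21 + 16 = 37
  cabin 8: 13 = 13
This matches the lower bound, so 8 is optimal.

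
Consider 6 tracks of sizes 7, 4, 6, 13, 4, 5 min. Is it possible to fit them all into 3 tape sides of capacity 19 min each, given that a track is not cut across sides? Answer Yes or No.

A valid assignment using 3 tape sides:
  side 1: 13 + 6 = 19
  side 2: 7 + 5 + 4 = 16
  side 3: 4 = 4
Every load is within 19 min, so 3 tape sides suffice.

Yes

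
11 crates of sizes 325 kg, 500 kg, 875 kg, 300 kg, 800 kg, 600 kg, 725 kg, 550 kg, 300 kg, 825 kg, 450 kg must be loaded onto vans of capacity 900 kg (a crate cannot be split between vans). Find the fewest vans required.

8

Total = 875 + 825 + 800 + 725 + 600 + 550 + 500 + 450 + 325 + 300 + 300 = 6250 kg.
Lower bound: ⌈6250/900⌉ = 7 vans.
A packing using 8 vans:
  van 1: 875 = 875
  van 2: 825 = 825
  van 3: 800 = 800
  van 4: 725 = 725
  van 5: 600 + 300 = 900
  van 6: 550 + 325 = 875
  van 7: 500 + 300 = 800
  van 8: 450 = 450
No arrangement into 7 vans stays within capacity, so 8 is optimal.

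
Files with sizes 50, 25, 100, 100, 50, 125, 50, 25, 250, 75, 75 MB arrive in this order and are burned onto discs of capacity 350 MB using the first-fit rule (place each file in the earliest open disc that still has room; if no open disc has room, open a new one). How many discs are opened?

3

  50 → disc 1 (new)  [load 50/350]
  25 → disc 1  [load 75/350]
  100 → disc 1  [load 175/350]
  100 → disc 1  [load 275/350]
  50 → disc 1  [load 325/350]
  125 → disc 2 (new)  [load 125/350]
  50 → disc 2  [load 175/350]
  25 → disc 1  [load 350/350]
  250 → disc 3 (new)  [load 250/350]
  75 → disc 2  [load 250/350]
  75 → disc 2  [load 325/350]
3 discs opened.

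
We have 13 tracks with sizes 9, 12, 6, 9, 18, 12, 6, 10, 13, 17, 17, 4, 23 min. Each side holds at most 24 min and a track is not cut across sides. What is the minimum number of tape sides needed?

7

Total = 23 + 18 + 17 + 17 + 13 + 12 + 12 + 10 + 9 + 9 + 6 + 6 + 4 = 156 min.
Lower bound: ⌈156/24⌉ = 7 tape sides.
A packing using 7 tape sides:
  side 1: 23 = 23
  side 2: 18 + 6 = 24
  side 3: 17 + 6 = 23
  side 4: 17 + 4 = 21
  side 5: 13 + 10 = 23
  side 6: 12 + 12 = 24
  side 7: 9 + 9 = 18
This matches the lower bound, so 7 is optimal.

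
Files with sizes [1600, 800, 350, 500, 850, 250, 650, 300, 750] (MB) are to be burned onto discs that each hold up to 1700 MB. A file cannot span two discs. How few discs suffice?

Total = 1600 + 850 + 800 + 750 + 650 + 500 + 350 + 300 + 250 = 6050 MB.
Lower bound: ⌈6050/1700⌉ = 4 discs.
A packing using 4 discs:
  disc 1: 1600 = 1600
  disc 2: 850 + 800 = 1650
  disc 3: 750 + 650 + 300 = 1700
  disc 4: 500 + 350 + 250 = 1100
This matches the lower bound, so 4 is optimal.

4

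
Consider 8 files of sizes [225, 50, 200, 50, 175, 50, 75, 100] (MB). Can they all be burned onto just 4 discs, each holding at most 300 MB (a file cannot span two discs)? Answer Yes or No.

Yes

A valid assignment using 4 discs:
  disc 1: 225 + 75 = 300
  disc 2: 200 + 100 = 300
  disc 3: 175 + 50 + 50 = 275
  disc 4: 50 = 50
Every load is within 300 MB, so 4 discs suffice.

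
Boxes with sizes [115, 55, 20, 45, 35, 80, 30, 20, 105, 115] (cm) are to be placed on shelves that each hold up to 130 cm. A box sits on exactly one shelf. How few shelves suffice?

6

Total = 115 + 115 + 105 + 80 + 55 + 45 + 35 + 30 + 20 + 20 = 620 cm.
Lower bound: ⌈620/130⌉ = 5 shelves.
A packing using 6 shelves:
  shelf 1: 115 = 115
  shelf 2: 115 = 115
  shelf 3: 105 + 20 = 125
  shelf 4: 80 + 45 = 125
  shelf 5: 55 + 35 + 30 = 120
  shelf 6: 20 = 20
No arrangement into 5 shelves stays within capacity, so 6 is optimal.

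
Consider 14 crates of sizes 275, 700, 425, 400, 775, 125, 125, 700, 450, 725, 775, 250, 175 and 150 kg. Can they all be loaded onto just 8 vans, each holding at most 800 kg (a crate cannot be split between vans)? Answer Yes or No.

Yes

A valid assignment using 8 vans:
  van 1: 775 = 775
  van 2: 775 = 775
  van 3: 725 = 725
  van 4: 700 = 700
  van 5: 700 = 700
  van 6: 450 + 175 + 150 = 775
  van 7: 425 + 250 + 125 = 800
  van 8: 400 + 275 + 125 = 800
Every load is within 800 kg, so 8 vans suffice.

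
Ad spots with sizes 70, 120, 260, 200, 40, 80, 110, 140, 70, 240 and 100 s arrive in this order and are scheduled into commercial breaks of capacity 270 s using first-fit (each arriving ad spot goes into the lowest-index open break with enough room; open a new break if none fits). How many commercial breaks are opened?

6

  70 → break 1 (new)  [load 70/270]
  120 → break 1  [load 190/270]
  260 → break 2 (new)  [load 260/270]
  200 → break 3 (new)  [load 200/270]
  40 → break 1  [load 230/270]
  80 → break 4 (new)  [load 80/270]
  110 → break 4  [load 190/270]
  140 → break 5 (new)  [load 140/270]
  70 → break 3  [load 270/270]
  240 → break 6 (new)  [load 240/270]
  100 → break 5  [load 240/270]
6 commercial breaks opened.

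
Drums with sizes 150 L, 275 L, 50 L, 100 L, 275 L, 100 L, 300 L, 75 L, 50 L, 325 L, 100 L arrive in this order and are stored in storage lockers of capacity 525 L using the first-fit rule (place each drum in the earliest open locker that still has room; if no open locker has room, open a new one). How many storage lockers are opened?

4

  150 → locker 1 (new)  [load 150/525]
  275 → locker 1  [load 425/525]
  50 → locker 1  [load 475/525]
  100 → locker 2 (new)  [load 100/525]
  275 → locker 2  [load 375/525]
  100 → locker 2  [load 475/525]
  300 → locker 3 (new)  [load 300/525]
  75 → locker 3  [load 375/525]
  50 → locker 1  [load 525/525]
  325 → locker 4 (new)  [load 325/525]
  100 → locker 3  [load 475/525]
4 storage lockers opened.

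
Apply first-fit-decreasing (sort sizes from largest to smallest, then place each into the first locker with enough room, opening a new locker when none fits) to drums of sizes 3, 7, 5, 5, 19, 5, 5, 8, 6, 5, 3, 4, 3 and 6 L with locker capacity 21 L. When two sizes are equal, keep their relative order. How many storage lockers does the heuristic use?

Sorted descending: 19, 8, 7, 6, 6, 5, 5, 5, 5, 5, 4, 3, 3, 3.
  19 → locker 1 (new)  [load 19/21]
  8 → locker 2 (new)  [load 8/21]
  7 → locker 2  [load 15/21]
  6 → locker 2  [load 21/21]
  6 → locker 3 (new)  [load 6/21]
  5 → locker 3  [load 11/21]
  5 → locker 3  [load 16/21]
  5 → locker 3  [load 21/21]
  5 → locker 4 (new)  [load 5/21]
  5 → locker 4  [load 10/21]
  4 → locker 4  [load 14/21]
  3 → locker 4  [load 17/21]
  3 → locker 4  [load 20/21]
  3 → locker 5 (new)  [load 3/21]
5 storage lockers opened.

5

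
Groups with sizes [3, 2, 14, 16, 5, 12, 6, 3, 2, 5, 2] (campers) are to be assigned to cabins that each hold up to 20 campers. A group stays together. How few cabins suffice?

4

Total = 16 + 14 + 12 + 6 + 5 + 5 + 3 + 3 + 2 + 2 + 2 = 70 campers.
Lower bound: ⌈70/20⌉ = 4 cabins.
A packing using 4 cabins:
  cabin 1: 16 + 3 = 19
  cabin 2: 14 + 6 = 20
  cabin 3: 12 + 5 + 3 = 20
  cabin 4: 5 + 2 + 2 + 2 = 11
This matches the lower bound, so 4 is optimal.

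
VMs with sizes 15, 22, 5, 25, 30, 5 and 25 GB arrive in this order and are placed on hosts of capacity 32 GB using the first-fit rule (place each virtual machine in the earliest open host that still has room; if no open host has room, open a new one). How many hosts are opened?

  15 → host 1 (new)  [load 15/32]
  22 → host 2 (new)  [load 22/32]
  5 → host 1  [load 20/32]
  25 → host 3 (new)  [load 25/32]
  30 → host 4 (new)  [load 30/32]
  5 → host 1  [load 25/32]
  25 → host 5 (new)  [load 25/32]
5 hosts opened.

5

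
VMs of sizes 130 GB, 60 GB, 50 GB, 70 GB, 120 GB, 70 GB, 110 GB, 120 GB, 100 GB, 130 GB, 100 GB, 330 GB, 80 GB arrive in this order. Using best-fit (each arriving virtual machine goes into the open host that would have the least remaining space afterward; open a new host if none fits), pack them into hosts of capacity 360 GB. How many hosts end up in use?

  130 → host 1 (new)  [load 130/360]
  60 → host 1  [load 190/360]
  50 → host 1  [load 240/360]
  70 → host 1  [load 310/360]
  120 → host 2 (new)  [load 120/360]
  70 → host 2  [load 190/360]
  110 → host 2  [load 300/360]
  120 → host 3 (new)  [load 120/360]
  100 → host 3  [load 220/360]
  130 → host 3  [load 350/360]
  100 → host 4 (new)  [load 100/360]
  330 → host 5 (new)  [load 330/360]
  80 → host 4  [load 180/360]
5 hosts opened.

5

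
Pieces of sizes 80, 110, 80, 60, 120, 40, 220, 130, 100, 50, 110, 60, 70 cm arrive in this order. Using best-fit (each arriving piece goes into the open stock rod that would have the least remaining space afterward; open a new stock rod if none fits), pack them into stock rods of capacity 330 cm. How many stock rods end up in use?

  80 → stock rod 1 (new)  [load 80/330]
  110 → stock rod 1  [load 190/330]
  80 → stock rod 1  [load 270/330]
  60 → stock rod 1  [load 330/330]
  120 → stock rod 2 (new)  [load 120/330]
  40 → stock rod 2  [load 160/330]
  220 → stock rod 3 (new)  [load 220/330]
  130 → stock rod 2  [load 290/330]
  100 → stock rod 3  [load 320/330]
  50 → stock rod 4 (new)  [load 50/330]
  110 → stock rod 4  [load 160/330]
  60 → stock rod 4  [load 220/330]
  70 → stock rod 4  [load 290/330]
4 stock rods opened.

4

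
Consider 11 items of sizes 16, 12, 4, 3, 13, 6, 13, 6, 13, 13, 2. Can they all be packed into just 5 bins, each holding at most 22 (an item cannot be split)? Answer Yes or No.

No

Total = 101; ⌈101/22⌉ = 5.
6 items each exceed half the capacity and cannot share a bin, forcing at least 6 bins.
At least 6 bins are required, but only 5 are allowed.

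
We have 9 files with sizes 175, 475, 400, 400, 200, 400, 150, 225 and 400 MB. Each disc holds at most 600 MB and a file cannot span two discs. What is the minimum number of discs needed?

6

Total = 475 + 400 + 400 + 400 + 400 + 225 + 200 + 175 + 150 = 2825 MB.
Lower bound: ⌈2825/600⌉ = 5 discs.
A packing using 6 discs:
  disc 1: 475 = 475
  disc 2: 400 + 200 = 600
  disc 3: 400 + 175 = 575
  disc 4: 400 + 150 = 550
  disc 5: 400 = 400
  disc 6: 225 = 225
No arrangement into 5 discs stays within capacity, so 6 is optimal.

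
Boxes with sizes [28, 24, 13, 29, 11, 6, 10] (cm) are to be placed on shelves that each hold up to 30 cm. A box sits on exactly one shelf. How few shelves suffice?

Total = 29 + 28 + 24 + 13 + 11 + 10 + 6 = 121 cm.
Lower bound: ⌈121/30⌉ = 5 shelves.
A packing using 5 shelves:
  shelf 1: 29 = 29
  shelf 2: 28 = 28
  shelf 3: 24 + 6 = 30
  shelf 4: 13 + 11 = 24
  shelf 5: 10 = 10
This matches the lower bound, so 5 is optimal.

5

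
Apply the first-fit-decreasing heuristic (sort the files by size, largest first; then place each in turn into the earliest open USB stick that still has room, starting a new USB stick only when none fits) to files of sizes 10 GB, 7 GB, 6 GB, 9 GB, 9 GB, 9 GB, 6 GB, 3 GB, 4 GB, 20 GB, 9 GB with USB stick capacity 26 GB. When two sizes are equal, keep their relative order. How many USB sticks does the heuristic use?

4

Sorted descending: 20, 10, 9, 9, 9, 9, 7, 6, 6, 4, 3.
  20 → USB stick 1 (new)  [load 20/26]
  10 → USB stick 2 (new)  [load 10/26]
  9 → USB stick 2  [load 19/26]
  9 → USB stick 3 (new)  [load 9/26]
  9 → USB stick 3  [load 18/26]
  9 → USB stick 4 (new)  [load 9/26]
  7 → USB stick 2  [load 26/26]
  6 → USB stick 1  [load 26/26]
  6 → USB stick 3  [load 24/26]
  4 → USB stick 4  [load 13/26]
  3 → USB stick 4  [load 16/26]
4 USB sticks opened.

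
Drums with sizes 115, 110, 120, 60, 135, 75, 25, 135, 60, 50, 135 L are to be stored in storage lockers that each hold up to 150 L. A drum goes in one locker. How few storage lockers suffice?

8

Total = 135 + 135 + 135 + 120 + 115 + 110 + 75 + 60 + 60 + 50 + 25 = 1020 L.
Lower bound: ⌈1020/150⌉ = 7 storage lockers.
A packing using 8 storage lockers:
  locker 1: 135 = 135
  locker 2: 135 = 135
  locker 3: 135 = 135
  locker 4: 120 + 25 = 145
  locker 5: 115 = 115
  locker 6: 110 = 110
  locker 7: 75 + 60 = 135
  locker 8: 60 + 50 = 110
No arrangement into 7 storage lockers stays within capacity, so 8 is optimal.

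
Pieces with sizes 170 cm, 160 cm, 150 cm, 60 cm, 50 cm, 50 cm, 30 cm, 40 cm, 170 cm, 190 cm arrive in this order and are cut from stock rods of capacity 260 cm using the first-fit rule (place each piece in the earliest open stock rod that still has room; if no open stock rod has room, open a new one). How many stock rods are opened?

5

  170 → stock rod 1 (new)  [load 170/260]
  160 → stock rod 2 (new)  [load 160/260]
  150 → stock rod 3 (new)  [load 150/260]
  60 → stock rod 1  [load 230/260]
  50 → stock rod 2  [load 210/260]
  50 → stock rod 2  [load 260/260]
  30 → stock rod 1  [load 260/260]
  40 → stock rod 3  [load 190/260]
  170 → stock rod 4 (new)  [load 170/260]
  190 → stock rod 5 (new)  [load 190/260]
5 stock rods opened.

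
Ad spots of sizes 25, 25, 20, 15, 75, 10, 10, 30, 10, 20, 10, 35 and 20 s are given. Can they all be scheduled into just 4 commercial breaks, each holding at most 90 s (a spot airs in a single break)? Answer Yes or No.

Yes

A valid assignment using 4 commercial breaks:
  break 1: 75 + 15 = 90
  break 2: 35 + 30 + 25 = 90
  break 3: 25 + 20 + 20 + 20 = 85
  break 4: 10 + 10 + 10 + 10 = 40
Every load is within 90 s, so 4 commercial breaks suffice.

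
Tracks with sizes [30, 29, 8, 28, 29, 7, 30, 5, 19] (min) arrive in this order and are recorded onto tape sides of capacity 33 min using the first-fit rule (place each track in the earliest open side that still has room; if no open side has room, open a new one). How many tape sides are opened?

7

  30 → side 1 (new)  [load 30/33]
  29 → side 2 (new)  [load 29/33]
  8 → side 3 (new)  [load 8/33]
  28 → side 4 (new)  [load 28/33]
  29 → side 5 (new)  [load 29/33]
  7 → side 3  [load 15/33]
  30 → side 6 (new)  [load 30/33]
  5 → side 3  [load 20/33]
  19 → side 7 (new)  [load 19/33]
7 tape sides opened.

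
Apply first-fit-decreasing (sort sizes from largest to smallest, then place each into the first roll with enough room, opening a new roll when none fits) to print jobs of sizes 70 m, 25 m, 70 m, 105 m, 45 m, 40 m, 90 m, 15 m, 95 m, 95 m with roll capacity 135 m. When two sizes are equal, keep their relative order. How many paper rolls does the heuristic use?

Sorted descending: 105, 95, 95, 90, 70, 70, 45, 40, 25, 15.
  105 → roll 1 (new)  [load 105/135]
  95 → roll 2 (new)  [load 95/135]
  95 → roll 3 (new)  [load 95/135]
  90 → roll 4 (new)  [load 90/135]
  70 → roll 5 (new)  [load 70/135]
  70 → roll 6 (new)  [load 70/135]
  45 → roll 4  [load 135/135]
  40 → roll 2  [load 135/135]
  25 → roll 1  [load 130/135]
  15 → roll 3  [load 110/135]
6 paper rolls opened.

6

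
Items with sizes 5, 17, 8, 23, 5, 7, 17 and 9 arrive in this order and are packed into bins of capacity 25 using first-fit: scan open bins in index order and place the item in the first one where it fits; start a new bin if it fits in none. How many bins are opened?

  5 → bin 1 (new)  [load 5/25]
  17 → bin 1  [load 22/25]
  8 → bin 2 (new)  [load 8/25]
  23 → bin 3 (new)  [load 23/25]
  5 → bin 2  [load 13/25]
  7 → bin 2  [load 20/25]
  17 → bin 4 (new)  [load 17/25]
  9 → bin 5 (new)  [load 9/25]
5 bins opened.

5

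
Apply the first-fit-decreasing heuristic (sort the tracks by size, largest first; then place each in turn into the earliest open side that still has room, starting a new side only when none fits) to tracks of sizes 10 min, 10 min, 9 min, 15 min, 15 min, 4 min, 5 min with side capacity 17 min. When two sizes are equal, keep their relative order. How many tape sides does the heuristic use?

Sorted descending: 15, 15, 10, 10, 9, 5, 4.
  15 → side 1 (new)  [load 15/17]
  15 → side 2 (new)  [load 15/17]
  10 → side 3 (new)  [load 10/17]
  10 → side 4 (new)  [load 10/17]
  9 → side 5 (new)  [load 9/17]
  5 → side 3  [load 15/17]
  4 → side 4  [load 14/17]
5 tape sides opened.

5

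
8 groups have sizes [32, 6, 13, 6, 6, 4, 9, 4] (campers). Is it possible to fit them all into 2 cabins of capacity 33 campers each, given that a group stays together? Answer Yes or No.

Total = 80 campers; ⌈80/33⌉ = 3.
At least 3 cabins are required, but only 2 are allowed.

No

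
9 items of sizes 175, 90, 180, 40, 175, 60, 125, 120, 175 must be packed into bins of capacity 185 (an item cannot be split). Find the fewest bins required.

Total = 180 + 175 + 175 + 175 + 125 + 120 + 90 + 60 + 40 = 1140.
Lower bound: ⌈1140/185⌉ = 7 bins.
A packing using 7 bins:
  bin 1: 180 = 180
  bin 2: 175 = 175
  bin 3: 175 = 175
  bin 4: 175 = 175
  bin 5: 125 + 60 = 185
  bin 6: 120 + 40 = 160
  bin 7: 90 = 90
This matches the lower bound, so 7 is optimal.

7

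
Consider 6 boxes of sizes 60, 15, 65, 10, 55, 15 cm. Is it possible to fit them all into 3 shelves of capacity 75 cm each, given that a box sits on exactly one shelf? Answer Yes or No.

Yes

A valid assignment using 3 shelves:
  shelf 1: 65 + 10 = 75
  shelf 2: 60 + 15 = 75
  shelf 3: 55 + 15 = 70
Every load is within 75 cm, so 3 shelves suffice.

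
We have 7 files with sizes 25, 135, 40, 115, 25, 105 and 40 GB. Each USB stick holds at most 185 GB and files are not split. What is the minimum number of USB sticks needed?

Total = 135 + 115 + 105 + 40 + 40 + 25 + 25 = 485 GB.
Lower bound: ⌈485/185⌉ = 3 USB sticks.
A packing using 3 USB sticks:
  USB stick 1: 135 + 40 = 175
  USB stick 2: 115 + 40 + 25 = 180
  USB stick 3: 105 + 25 = 130
This matches the lower bound, so 3 is optimal.

3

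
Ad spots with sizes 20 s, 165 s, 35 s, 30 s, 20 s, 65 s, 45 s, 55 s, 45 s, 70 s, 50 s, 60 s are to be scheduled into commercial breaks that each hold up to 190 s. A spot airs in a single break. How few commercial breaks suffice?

4

Total = 165 + 70 + 65 + 60 + 55 + 50 + 45 + 45 + 35 + 30 + 20 + 20 = 660 s.
Lower bound: ⌈660/190⌉ = 4 commercial breaks.
A packing using 4 commercial breaks:
  break 1: 165 + 20 = 185
  break 2: 70 + 65 + 55 = 190
  break 3: 60 + 50 + 45 + 35 = 190
  break 4: 45 + 30 + 20 = 95
This matches the lower bound, so 4 is optimal.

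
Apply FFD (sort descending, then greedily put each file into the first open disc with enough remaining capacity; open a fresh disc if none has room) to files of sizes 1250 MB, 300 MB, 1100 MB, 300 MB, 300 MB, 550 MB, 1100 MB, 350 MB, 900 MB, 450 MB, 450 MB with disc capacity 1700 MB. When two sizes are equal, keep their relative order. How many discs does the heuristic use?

Sorted descending: 1250, 1100, 1100, 900, 550, 450, 450, 350, 300, 300, 300.
  1250 → disc 1 (new)  [load 1250/1700]
  1100 → disc 2 (new)  [load 1100/1700]
  1100 → disc 3 (new)  [load 1100/1700]
  900 → disc 4 (new)  [load 900/1700]
  550 → disc 2  [load 1650/1700]
  450 → disc 1  [load 1700/1700]
  450 → disc 3  [load 1550/1700]
  350 → disc 4  [load 1250/1700]
  300 → disc 4  [load 1550/1700]
  300 → disc 5 (new)  [load 300/1700]
  300 → disc 5  [load 600/1700]
5 discs opened.

5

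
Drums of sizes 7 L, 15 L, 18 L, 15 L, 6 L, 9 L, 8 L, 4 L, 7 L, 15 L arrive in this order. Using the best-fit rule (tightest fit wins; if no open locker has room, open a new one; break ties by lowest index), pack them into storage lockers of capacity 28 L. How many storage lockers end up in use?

  7 → locker 1 (new)  [load 7/28]
  15 → locker 1  [load 22/28]
  18 → locker 2 (new)  [load 18/28]
  15 → locker 3 (new)  [load 15/28]
  6 → locker 1  [load 28/28]
  9 → locker 2  [load 27/28]
  8 → locker 3  [load 23/28]
  4 → locker 3  [load 27/28]
  7 → locker 4 (new)  [load 7/28]
  15 → locker 4  [load 22/28]
4 storage lockers opened.

4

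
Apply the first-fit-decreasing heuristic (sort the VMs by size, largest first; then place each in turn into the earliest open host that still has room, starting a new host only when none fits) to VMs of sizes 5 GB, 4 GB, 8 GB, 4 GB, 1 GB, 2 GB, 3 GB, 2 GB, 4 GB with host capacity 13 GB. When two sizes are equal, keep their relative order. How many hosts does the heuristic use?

Sorted descending: 8, 5, 4, 4, 4, 3, 2, 2, 1.
  8 → host 1 (new)  [load 8/13]
  5 → host 1  [load 13/13]
  4 → host 2 (new)  [load 4/13]
  4 → host 2  [load 8/13]
  4 → host 2  [load 12/13]
  3 → host 3 (new)  [load 3/13]
  2 → host 3  [load 5/13]
  2 → host 3  [load 7/13]
  1 → host 2  [load 13/13]
3 hosts opened.

3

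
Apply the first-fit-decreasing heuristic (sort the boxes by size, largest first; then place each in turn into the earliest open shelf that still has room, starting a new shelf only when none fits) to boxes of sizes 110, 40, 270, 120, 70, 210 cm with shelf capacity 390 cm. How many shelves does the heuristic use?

Sorted descending: 270, 210, 120, 110, 70, 40.
  270 → shelf 1 (new)  [load 270/390]
  210 → shelf 2 (new)  [load 210/390]
  120 → shelf 1  [load 390/390]
  110 → shelf 2  [load 320/390]
  70 → shelf 2  [load 390/390]
  40 → shelf 3 (new)  [load 40/390]
3 shelves opened.

3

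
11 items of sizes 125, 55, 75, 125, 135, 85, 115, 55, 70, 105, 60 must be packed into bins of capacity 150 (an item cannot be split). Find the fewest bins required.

Total = 135 + 125 + 125 + 115 + 105 + 85 + 75 + 70 + 60 + 55 + 55 = 1005.
Lower bound: ⌈1005/150⌉ = 7 bins.
A packing using 8 bins:
  bin 1: 135 = 135
  bin 2: 125 = 125
  bin 3: 125 = 125
  bin 4: 115 = 115
  bin 5: 105 = 105
  bin 6: 85 + 60 = 145
  bin 7: 75 + 70 = 145
  bin 8: 55 + 55 = 110
No arrangement into 7 bins stays within capacity, so 8 is optimal.

8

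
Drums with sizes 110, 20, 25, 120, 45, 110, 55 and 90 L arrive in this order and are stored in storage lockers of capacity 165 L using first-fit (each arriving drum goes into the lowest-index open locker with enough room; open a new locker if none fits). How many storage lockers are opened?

  110 → locker 1 (new)  [load 110/165]
  20 → locker 1  [load 130/165]
  25 → locker 1  [load 155/165]
  120 → locker 2 (new)  [load 120/165]
  45 → locker 2  [load 165/165]
  110 → locker 3 (new)  [load 110/165]
  55 → locker 3  [load 165/165]
  90 → locker 4 (new)  [load 90/165]
4 storage lockers opened.

4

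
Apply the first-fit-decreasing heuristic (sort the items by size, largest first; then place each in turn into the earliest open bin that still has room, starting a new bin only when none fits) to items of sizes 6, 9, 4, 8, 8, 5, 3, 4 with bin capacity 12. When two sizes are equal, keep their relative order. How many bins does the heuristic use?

4

Sorted descending: 9, 8, 8, 6, 5, 4, 4, 3.
  9 → bin 1 (new)  [load 9/12]
  8 → bin 2 (new)  [load 8/12]
  8 → bin 3 (new)  [load 8/12]
  6 → bin 4 (new)  [load 6/12]
  5 → bin 4  [load 11/12]
  4 → bin 2  [load 12/12]
  4 → bin 3  [load 12/12]
  3 → bin 1  [load 12/12]
4 bins opened.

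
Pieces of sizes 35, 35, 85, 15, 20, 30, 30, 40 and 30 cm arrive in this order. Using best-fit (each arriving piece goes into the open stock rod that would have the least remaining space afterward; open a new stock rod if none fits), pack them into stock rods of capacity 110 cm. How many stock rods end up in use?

  35 → stock rod 1 (new)  [load 35/110]
  35 → stock rod 1  [load 70/110]
  85 → stock rod 2 (new)  [load 85/110]
  15 → stock rod 2  [load 100/110]
  20 → stock rod 1  [load 90/110]
  30 → stock rod 3 (new)  [load 30/110]
  30 → stock rod 3  [load 60/110]
  40 → stock rod 3  [load 100/110]
  30 → stock rod 4 (new)  [load 30/110]
4 stock rods opened.

4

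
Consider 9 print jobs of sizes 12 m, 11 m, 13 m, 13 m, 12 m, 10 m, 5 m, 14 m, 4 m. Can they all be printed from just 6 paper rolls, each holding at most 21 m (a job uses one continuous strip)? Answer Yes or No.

Yes

A valid assignment using 6 paper rolls:
  roll 1: 14 + 5 = 19
  roll 2: 13 + 4 = 17
  roll 3: 13 = 13
  roll 4: 12 = 12
  roll 5: 12 = 12
  roll 6: 11 + 10 = 21
Every load is within 21 m, so 6 paper rolls suffice.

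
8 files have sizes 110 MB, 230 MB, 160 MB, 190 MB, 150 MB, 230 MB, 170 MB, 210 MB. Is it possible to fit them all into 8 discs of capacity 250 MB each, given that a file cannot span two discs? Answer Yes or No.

Yes

A valid assignment using 8 discs:
  disc 1: 230 = 230
  disc 2: 230 = 230
  disc 3: 210 = 210
  disc 4: 190 = 190
  disc 5: 170 = 170
  disc 6: 160 = 160
  disc 7: 150 = 150
  disc 8: 110 = 110
Every load is within 250 MB, so 8 discs suffice.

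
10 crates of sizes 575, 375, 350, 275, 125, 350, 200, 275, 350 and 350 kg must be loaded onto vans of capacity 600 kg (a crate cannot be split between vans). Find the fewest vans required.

7

Total = 575 + 375 + 350 + 350 + 350 + 350 + 275 + 275 + 200 + 125 = 3225 kg.
Lower bound: ⌈3225/600⌉ = 6 vans.
A packing using 7 vans:
  van 1: 575 = 575
  van 2: 375 + 200 = 575
  van 3: 350 + 125 = 475
  van 4: 350 = 350
  van 5: 350 = 350
  van 6: 350 = 350
  van 7: 275 + 275 = 550
No arrangement into 6 vans stays within capacity, so 7 is optimal.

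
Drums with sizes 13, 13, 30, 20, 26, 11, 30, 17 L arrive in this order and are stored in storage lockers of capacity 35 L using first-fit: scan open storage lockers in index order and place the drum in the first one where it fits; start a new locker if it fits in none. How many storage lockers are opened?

6

  13 → locker 1 (new)  [load 13/35]
  13 → locker 1  [load 26/35]
  30 → locker 2 (new)  [load 30/35]
  20 → locker 3 (new)  [load 20/35]
  26 → locker 4 (new)  [load 26/35]
  11 → locker 3  [load 31/35]
  30 → locker 5 (new)  [load 30/35]
  17 → locker 6 (new)  [load 17/35]
6 storage lockers opened.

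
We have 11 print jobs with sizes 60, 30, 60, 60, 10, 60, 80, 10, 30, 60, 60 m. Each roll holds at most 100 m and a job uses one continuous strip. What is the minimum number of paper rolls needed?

Total = 80 + 60 + 60 + 60 + 60 + 60 + 60 + 30 + 30 + 10 + 10 = 520 m.
Lower bound: ⌈520/100⌉ = 6 paper rolls.
Also, 7 print jobs each exceed 50 m, and no two of those can share a roll, so at least 7 paper rolls are needed.
A packing using 7 paper rolls:
  roll 1: 80 + 10 + 10 = 100
  roll 2: 60 + 30 = 90
  roll 3: 60 + 30 = 90
  roll 4: 60 = 60
  roll 5: 60 = 60
  roll 6: 60 = 60
  roll 7: 60 = 60
This matches the lower bound, so 7 is optimal.

7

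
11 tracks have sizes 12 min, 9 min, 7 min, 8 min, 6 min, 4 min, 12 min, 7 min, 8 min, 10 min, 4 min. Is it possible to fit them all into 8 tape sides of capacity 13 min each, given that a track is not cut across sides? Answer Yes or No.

Yes

A valid assignment using 8 tape sides:
  side 1: 12 = 12
  side 2: 12 = 12
  side 3: 10 = 10
  side 4: 9 + 4 = 13
  side 5: 8 + 4 = 12
  side 6: 8 = 8
  side 7: 7 + 6 = 13
  side 8: 7 = 7
Every load is within 13 min, so 8 tape sides suffice.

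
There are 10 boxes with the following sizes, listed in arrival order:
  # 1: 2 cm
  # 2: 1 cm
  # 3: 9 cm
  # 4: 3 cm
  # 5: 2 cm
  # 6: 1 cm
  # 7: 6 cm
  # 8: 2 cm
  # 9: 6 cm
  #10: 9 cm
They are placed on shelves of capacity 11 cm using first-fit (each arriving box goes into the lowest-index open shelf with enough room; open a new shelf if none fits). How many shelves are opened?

  2 → shelf 1 (new)  [load 2/11]
  1 → shelf 1  [load 3/11]
  9 → shelf 2 (new)  [load 9/11]
  3 → shelf 1  [load 6/11]
  2 → shelf 1  [load 8/11]
  1 → shelf 1  [load 9/11]
  6 → shelf 3 (new)  [load 6/11]
  2 → shelf 1  [load 11/11]
  6 → shelf 4 (new)  [load 6/11]
  9 → shelf 5 (new)  [load 9/11]
5 shelves opened.

5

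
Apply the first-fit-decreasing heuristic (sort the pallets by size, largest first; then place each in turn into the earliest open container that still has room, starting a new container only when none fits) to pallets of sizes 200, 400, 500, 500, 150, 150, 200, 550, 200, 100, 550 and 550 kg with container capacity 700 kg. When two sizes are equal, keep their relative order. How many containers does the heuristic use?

6

Sorted descending: 550, 550, 550, 500, 500, 400, 200, 200, 200, 150, 150, 100.
  550 → container 1 (new)  [load 550/700]
  550 → container 2 (new)  [load 550/700]
  550 → container 3 (new)  [load 550/700]
  500 → container 4 (new)  [load 500/700]
  500 → container 5 (new)  [load 500/700]
  400 → container 6 (new)  [load 400/700]
  200 → container 4  [load 700/700]
  200 → container 5  [load 700/700]
  200 → container 6  [load 600/700]
  150 → container 1  [load 700/700]
  150 → container 2  [load 700/700]
  100 → container 3  [load 650/700]
6 containers opened.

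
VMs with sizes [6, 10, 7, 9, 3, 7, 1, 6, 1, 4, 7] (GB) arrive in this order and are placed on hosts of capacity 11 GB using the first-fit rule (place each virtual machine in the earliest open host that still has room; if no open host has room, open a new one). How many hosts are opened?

  6 → host 1 (new)  [load 6/11]
  10 → host 2 (new)  [load 10/11]
  7 → host 3 (new)  [load 7/11]
  9 → host 4 (new)  [load 9/11]
  3 → host 1  [load 9/11]
  7 → host 5 (new)  [load 7/11]
  1 → host 1  [load 10/11]
  6 → host 6 (new)  [load 6/11]
  1 → host 1  [load 11/11]
  4 → host 3  [load 11/11]
  7 → host 7 (new)  [load 7/11]
7 hosts opened.

7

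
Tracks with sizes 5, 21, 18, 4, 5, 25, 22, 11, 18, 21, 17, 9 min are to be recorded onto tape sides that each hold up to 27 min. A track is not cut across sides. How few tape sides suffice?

Total = 25 + 22 + 21 + 21 + 18 + 18 + 17 + 11 + 9 + 5 + 5 + 4 = 176 min.
Lower bound: ⌈176/27⌉ = 7 tape sides.
A packing using 8 tape sides:
  side 1: 25 = 25
  side 2: 22 + 5 = 27
  side 3: 21 + 5 = 26
  side 4: 21 + 4 = 25
  side 5: 18 + 9 = 27
  side 6: 18 = 18
  side 7: 17 = 17
  side 8: 11 = 11
No arrangement into 7 tape sides stays within capacity, so 8 is optimal.

8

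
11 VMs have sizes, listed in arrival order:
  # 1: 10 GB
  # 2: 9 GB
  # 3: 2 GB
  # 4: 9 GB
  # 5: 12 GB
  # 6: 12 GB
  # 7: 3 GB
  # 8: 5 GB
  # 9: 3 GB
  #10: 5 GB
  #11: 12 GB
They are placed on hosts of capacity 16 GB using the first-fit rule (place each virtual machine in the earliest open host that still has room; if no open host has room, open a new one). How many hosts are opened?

7

  10 → host 1 (new)  [load 10/16]
  9 → host 2 (new)  [load 9/16]
  2 → host 1  [load 12/16]
  9 → host 3 (new)  [load 9/16]
  12 → host 4 (new)  [load 12/16]
  12 → host 5 (new)  [load 12/16]
  3 → host 1  [load 15/16]
  5 → host 2  [load 14/16]
  3 → host 3  [load 12/16]
  5 → host 6 (new)  [load 5/16]
  12 → host 7 (new)  [load 12/16]
7 hosts opened.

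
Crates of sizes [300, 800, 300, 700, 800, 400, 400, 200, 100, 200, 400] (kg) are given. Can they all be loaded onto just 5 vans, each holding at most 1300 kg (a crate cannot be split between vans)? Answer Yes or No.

A valid assignment using 4 vans:
  van 1: 800 + 400 + 100 = 1300
  van 2: 800 + 400 = 1200
  van 3: 700 + 400 + 200 = 1300
  van 4: 300 + 300 + 200 = 800
That uses only 4 ≤ 5, so 5 vans are enough.

Yes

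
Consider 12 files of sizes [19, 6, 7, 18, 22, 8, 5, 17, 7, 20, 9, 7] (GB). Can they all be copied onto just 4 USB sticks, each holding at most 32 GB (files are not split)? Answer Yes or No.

Total = 145 GB; ⌈145/32⌉ = 5.
At least 5 USB sticks are required, but only 4 are allowed.

No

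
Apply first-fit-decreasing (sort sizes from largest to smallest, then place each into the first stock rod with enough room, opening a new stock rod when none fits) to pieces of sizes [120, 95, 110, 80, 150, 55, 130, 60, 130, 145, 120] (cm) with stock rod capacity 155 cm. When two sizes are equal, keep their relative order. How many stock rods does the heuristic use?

9

Sorted descending: 150, 145, 130, 130, 120, 120, 110, 95, 80, 60, 55.
  150 → stock rod 1 (new)  [load 150/155]
  145 → stock rod 2 (new)  [load 145/155]
  130 → stock rod 3 (new)  [load 130/155]
  130 → stock rod 4 (new)  [load 130/155]
  120 → stock rod 5 (new)  [load 120/155]
  120 → stock rod 6 (new)  [load 120/155]
  110 → stock rod 7 (new)  [load 110/155]
  95 → stock rod 8 (new)  [load 95/155]
  80 → stock rod 9 (new)  [load 80/155]
  60 → stock rod 8  [load 155/155]
  55 → stock rod 9  [load 135/155]
9 stock rods opened.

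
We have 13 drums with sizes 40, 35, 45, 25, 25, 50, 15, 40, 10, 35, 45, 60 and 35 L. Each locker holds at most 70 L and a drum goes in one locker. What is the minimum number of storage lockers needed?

8

Total = 60 + 50 + 45 + 45 + 40 + 40 + 35 + 35 + 35 + 25 + 25 + 15 + 10 = 460 L.
Lower bound: ⌈460/70⌉ = 7 storage lockers.
A packing using 8 storage lockers:
  locker 1: 60 + 10 = 70
  locker 2: 50 + 15 = 65
  locker 3: 45 + 25 = 70
  locker 4: 45 + 25 = 70
  locker 5: 40 = 40
  locker 6: 40 = 40
  locker 7: 35 + 35 = 70
  locker 8: 35 = 35
No arrangement into 7 storage lockers stays within capacity, so 8 is optimal.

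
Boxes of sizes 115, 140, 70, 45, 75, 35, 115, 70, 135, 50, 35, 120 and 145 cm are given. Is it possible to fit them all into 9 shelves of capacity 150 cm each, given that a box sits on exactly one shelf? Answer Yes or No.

Yes

A valid assignment using 9 shelves:
  shelf 1: 145 = 145
  shelf 2: 140 = 140
  shelf 3: 135 = 135
  shelf 4: 120 = 120
  shelf 5: 115 + 35 = 150
  shelf 6: 115 + 35 = 150
  shelf 7: 75 + 70 = 145
  shelf 8: 70 + 50 = 120
  shelf 9: 45 = 45
Every load is within 150 cm, so 9 shelves suffice.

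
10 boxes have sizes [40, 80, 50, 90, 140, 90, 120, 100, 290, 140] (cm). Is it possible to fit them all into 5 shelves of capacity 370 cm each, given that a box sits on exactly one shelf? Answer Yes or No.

Yes

A valid assignment using 4 shelves:
  shelf 1: 290 + 80 = 370
  shelf 2: 140 + 140 + 90 = 370
  shelf 3: 120 + 100 + 90 + 50 = 360
  shelf 4: 40 = 40
That uses only 4 ≤ 5, so 5 shelves are enough.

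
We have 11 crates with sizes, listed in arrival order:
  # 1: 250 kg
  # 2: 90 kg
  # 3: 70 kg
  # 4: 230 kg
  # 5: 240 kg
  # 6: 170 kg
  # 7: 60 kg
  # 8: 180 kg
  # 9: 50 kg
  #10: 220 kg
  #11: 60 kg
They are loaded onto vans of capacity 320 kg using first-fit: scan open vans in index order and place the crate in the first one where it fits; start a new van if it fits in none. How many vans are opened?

6

  250 → van 1 (new)  [load 250/320]
  90 → van 2 (new)  [load 90/320]
  70 → van 1  [load 320/320]
  230 → van 2  [load 320/320]
  240 → van 3 (new)  [load 240/320]
  170 → van 4 (new)  [load 170/320]
  60 → van 3  [load 300/320]
  180 → van 5 (new)  [load 180/320]
  50 → van 4  [load 220/320]
  220 → van 6 (new)  [load 220/320]
  60 → van 4  [load 280/320]
6 vans opened.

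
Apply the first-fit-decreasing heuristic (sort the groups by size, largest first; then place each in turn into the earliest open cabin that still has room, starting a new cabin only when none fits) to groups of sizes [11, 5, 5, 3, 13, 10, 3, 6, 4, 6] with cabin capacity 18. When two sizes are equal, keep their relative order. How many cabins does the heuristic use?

Sorted descending: 13, 11, 10, 6, 6, 5, 5, 4, 3, 3.
  13 → cabin 1 (new)  [load 13/18]
  11 → cabin 2 (new)  [load 11/18]
  10 → cabin 3 (new)  [load 10/18]
  6 → cabin 2  [load 17/18]
  6 → cabin 3  [load 16/18]
  5 → cabin 1  [load 18/18]
  5 → cabin 4 (new)  [load 5/18]
  4 → cabin 4  [load 9/18]
  3 → cabin 4  [load 12/18]
  3 → cabin 4  [load 15/18]
4 cabins opened.

4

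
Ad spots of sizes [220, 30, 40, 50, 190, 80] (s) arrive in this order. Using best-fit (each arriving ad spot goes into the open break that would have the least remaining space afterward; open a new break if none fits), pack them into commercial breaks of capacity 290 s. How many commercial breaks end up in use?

3

  220 → break 1 (new)  [load 220/290]
  30 → break 1  [load 250/290]
  40 → break 1  [load 290/290]
  50 → break 2 (new)  [load 50/290]
  190 → break 2  [load 240/290]
  80 → break 3 (new)  [load 80/290]
3 commercial breaks opened.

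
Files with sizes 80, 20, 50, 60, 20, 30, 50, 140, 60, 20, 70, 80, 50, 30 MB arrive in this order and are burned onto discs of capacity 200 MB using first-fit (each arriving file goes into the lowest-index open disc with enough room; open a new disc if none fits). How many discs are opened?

  80 → disc 1 (new)  [load 80/200]
  20 → disc 1  [load 100/200]
  50 → disc 1  [load 150/200]
  60 → disc 2 (new)  [load 60/200]
  20 → disc 1  [load 170/200]
  30 → disc 1  [load 200/200]
  50 → disc 2  [load 110/200]
  140 → disc 3 (new)  [load 140/200]
  60 → disc 2  [load 170/200]
  20 → disc 2  [load 190/200]
  70 → disc 4 (new)  [load 70/200]
  80 → disc 4  [load 150/200]
  50 → disc 3  [load 190/200]
  30 → disc 4  [load 180/200]
4 discs opened.

4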